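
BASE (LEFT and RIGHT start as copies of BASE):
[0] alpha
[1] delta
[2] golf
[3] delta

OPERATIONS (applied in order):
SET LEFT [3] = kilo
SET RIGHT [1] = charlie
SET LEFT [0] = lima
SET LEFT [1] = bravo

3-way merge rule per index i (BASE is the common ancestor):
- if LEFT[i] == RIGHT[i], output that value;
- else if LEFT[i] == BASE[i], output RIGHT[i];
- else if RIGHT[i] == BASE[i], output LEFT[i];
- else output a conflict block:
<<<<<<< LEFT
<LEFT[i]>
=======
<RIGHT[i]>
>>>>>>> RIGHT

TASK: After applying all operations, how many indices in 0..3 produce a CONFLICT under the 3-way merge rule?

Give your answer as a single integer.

Answer: 1

Derivation:
Final LEFT:  [lima, bravo, golf, kilo]
Final RIGHT: [alpha, charlie, golf, delta]
i=0: L=lima, R=alpha=BASE -> take LEFT -> lima
i=1: BASE=delta L=bravo R=charlie all differ -> CONFLICT
i=2: L=golf R=golf -> agree -> golf
i=3: L=kilo, R=delta=BASE -> take LEFT -> kilo
Conflict count: 1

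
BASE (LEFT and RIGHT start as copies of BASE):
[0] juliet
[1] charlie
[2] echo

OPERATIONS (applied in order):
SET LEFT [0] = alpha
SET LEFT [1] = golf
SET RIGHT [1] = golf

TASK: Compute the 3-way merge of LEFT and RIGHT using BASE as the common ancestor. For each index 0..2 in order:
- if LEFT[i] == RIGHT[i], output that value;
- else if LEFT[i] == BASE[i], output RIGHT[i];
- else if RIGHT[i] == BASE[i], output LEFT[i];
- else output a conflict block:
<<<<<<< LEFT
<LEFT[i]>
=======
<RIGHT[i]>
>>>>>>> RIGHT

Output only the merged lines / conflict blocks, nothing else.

Final LEFT:  [alpha, golf, echo]
Final RIGHT: [juliet, golf, echo]
i=0: L=alpha, R=juliet=BASE -> take LEFT -> alpha
i=1: L=golf R=golf -> agree -> golf
i=2: L=echo R=echo -> agree -> echo

Answer: alpha
golf
echo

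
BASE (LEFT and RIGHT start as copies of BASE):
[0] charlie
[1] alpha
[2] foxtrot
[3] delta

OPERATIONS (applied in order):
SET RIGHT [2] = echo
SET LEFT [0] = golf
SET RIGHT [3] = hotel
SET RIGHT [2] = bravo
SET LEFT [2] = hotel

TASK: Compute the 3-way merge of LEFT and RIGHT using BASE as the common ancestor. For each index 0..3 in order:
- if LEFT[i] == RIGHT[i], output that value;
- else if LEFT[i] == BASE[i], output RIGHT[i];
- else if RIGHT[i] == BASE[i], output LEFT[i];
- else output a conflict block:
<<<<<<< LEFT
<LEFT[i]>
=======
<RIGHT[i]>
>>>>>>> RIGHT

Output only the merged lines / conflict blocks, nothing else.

Final LEFT:  [golf, alpha, hotel, delta]
Final RIGHT: [charlie, alpha, bravo, hotel]
i=0: L=golf, R=charlie=BASE -> take LEFT -> golf
i=1: L=alpha R=alpha -> agree -> alpha
i=2: BASE=foxtrot L=hotel R=bravo all differ -> CONFLICT
i=3: L=delta=BASE, R=hotel -> take RIGHT -> hotel

Answer: golf
alpha
<<<<<<< LEFT
hotel
=======
bravo
>>>>>>> RIGHT
hotel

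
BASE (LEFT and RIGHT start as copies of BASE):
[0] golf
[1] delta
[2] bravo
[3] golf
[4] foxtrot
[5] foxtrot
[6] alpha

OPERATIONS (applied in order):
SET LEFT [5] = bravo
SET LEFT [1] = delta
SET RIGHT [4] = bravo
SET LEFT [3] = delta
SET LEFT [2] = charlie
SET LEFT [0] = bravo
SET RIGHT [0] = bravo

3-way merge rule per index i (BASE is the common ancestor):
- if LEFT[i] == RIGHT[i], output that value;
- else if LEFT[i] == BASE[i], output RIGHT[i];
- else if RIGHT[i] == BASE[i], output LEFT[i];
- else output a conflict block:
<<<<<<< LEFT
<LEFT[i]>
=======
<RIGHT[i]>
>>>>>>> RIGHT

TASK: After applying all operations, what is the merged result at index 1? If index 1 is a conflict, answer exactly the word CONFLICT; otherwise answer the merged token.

Final LEFT:  [bravo, delta, charlie, delta, foxtrot, bravo, alpha]
Final RIGHT: [bravo, delta, bravo, golf, bravo, foxtrot, alpha]
i=0: L=bravo R=bravo -> agree -> bravo
i=1: L=delta R=delta -> agree -> delta
i=2: L=charlie, R=bravo=BASE -> take LEFT -> charlie
i=3: L=delta, R=golf=BASE -> take LEFT -> delta
i=4: L=foxtrot=BASE, R=bravo -> take RIGHT -> bravo
i=5: L=bravo, R=foxtrot=BASE -> take LEFT -> bravo
i=6: L=alpha R=alpha -> agree -> alpha
Index 1 -> delta

Answer: delta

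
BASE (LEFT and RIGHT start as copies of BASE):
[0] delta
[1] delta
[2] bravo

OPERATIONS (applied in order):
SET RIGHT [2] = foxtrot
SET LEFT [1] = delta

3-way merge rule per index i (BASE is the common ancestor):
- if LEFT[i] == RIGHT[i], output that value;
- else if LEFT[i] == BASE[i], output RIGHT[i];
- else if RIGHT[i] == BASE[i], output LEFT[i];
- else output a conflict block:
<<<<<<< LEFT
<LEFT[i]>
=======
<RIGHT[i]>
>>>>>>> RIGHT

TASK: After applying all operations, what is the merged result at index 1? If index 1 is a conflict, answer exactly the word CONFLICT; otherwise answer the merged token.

Answer: delta

Derivation:
Final LEFT:  [delta, delta, bravo]
Final RIGHT: [delta, delta, foxtrot]
i=0: L=delta R=delta -> agree -> delta
i=1: L=delta R=delta -> agree -> delta
i=2: L=bravo=BASE, R=foxtrot -> take RIGHT -> foxtrot
Index 1 -> delta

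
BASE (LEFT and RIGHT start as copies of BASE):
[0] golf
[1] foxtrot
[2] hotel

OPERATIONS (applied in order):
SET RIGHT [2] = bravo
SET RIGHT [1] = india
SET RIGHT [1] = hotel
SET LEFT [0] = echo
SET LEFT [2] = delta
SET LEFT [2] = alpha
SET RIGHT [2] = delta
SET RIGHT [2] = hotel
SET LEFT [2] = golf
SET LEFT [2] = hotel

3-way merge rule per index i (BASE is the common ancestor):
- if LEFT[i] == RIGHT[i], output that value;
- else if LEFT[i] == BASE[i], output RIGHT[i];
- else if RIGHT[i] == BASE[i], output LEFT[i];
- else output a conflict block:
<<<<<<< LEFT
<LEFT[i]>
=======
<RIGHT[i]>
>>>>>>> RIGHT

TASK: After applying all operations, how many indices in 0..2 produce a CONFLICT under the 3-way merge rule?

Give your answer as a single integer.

Answer: 0

Derivation:
Final LEFT:  [echo, foxtrot, hotel]
Final RIGHT: [golf, hotel, hotel]
i=0: L=echo, R=golf=BASE -> take LEFT -> echo
i=1: L=foxtrot=BASE, R=hotel -> take RIGHT -> hotel
i=2: L=hotel R=hotel -> agree -> hotel
Conflict count: 0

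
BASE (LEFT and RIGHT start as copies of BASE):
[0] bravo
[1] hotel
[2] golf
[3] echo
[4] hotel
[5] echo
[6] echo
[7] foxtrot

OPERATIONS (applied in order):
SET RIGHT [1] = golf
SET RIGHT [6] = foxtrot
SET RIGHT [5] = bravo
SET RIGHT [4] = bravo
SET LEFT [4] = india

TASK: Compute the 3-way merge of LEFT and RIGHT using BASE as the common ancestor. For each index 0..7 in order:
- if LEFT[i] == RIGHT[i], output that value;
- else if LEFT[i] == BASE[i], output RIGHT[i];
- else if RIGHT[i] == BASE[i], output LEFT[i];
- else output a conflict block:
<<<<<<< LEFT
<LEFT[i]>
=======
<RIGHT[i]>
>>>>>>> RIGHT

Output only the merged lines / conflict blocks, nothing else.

Answer: bravo
golf
golf
echo
<<<<<<< LEFT
india
=======
bravo
>>>>>>> RIGHT
bravo
foxtrot
foxtrot

Derivation:
Final LEFT:  [bravo, hotel, golf, echo, india, echo, echo, foxtrot]
Final RIGHT: [bravo, golf, golf, echo, bravo, bravo, foxtrot, foxtrot]
i=0: L=bravo R=bravo -> agree -> bravo
i=1: L=hotel=BASE, R=golf -> take RIGHT -> golf
i=2: L=golf R=golf -> agree -> golf
i=3: L=echo R=echo -> agree -> echo
i=4: BASE=hotel L=india R=bravo all differ -> CONFLICT
i=5: L=echo=BASE, R=bravo -> take RIGHT -> bravo
i=6: L=echo=BASE, R=foxtrot -> take RIGHT -> foxtrot
i=7: L=foxtrot R=foxtrot -> agree -> foxtrot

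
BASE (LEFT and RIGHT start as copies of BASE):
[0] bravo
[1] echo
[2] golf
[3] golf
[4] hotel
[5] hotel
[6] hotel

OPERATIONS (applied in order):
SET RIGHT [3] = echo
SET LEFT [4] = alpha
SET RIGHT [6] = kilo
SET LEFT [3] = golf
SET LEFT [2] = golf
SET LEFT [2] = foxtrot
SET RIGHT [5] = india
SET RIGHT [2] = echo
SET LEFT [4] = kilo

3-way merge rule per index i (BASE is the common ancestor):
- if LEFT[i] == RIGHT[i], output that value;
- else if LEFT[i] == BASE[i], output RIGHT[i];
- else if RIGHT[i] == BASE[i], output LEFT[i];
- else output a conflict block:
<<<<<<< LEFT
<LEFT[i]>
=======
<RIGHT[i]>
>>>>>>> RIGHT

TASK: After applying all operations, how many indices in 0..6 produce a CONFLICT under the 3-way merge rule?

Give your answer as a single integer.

Answer: 1

Derivation:
Final LEFT:  [bravo, echo, foxtrot, golf, kilo, hotel, hotel]
Final RIGHT: [bravo, echo, echo, echo, hotel, india, kilo]
i=0: L=bravo R=bravo -> agree -> bravo
i=1: L=echo R=echo -> agree -> echo
i=2: BASE=golf L=foxtrot R=echo all differ -> CONFLICT
i=3: L=golf=BASE, R=echo -> take RIGHT -> echo
i=4: L=kilo, R=hotel=BASE -> take LEFT -> kilo
i=5: L=hotel=BASE, R=india -> take RIGHT -> india
i=6: L=hotel=BASE, R=kilo -> take RIGHT -> kilo
Conflict count: 1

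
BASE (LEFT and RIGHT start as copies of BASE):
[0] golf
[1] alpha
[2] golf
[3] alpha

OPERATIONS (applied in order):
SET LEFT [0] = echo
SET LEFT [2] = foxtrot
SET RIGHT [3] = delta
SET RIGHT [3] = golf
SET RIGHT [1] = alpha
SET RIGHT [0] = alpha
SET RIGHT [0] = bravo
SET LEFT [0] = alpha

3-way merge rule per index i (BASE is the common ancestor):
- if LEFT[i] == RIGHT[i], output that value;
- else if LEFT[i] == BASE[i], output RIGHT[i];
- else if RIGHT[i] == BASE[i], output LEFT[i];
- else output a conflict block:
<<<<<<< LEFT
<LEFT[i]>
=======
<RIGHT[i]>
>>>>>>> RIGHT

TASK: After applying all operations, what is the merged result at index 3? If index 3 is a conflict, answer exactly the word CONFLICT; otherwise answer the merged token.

Answer: golf

Derivation:
Final LEFT:  [alpha, alpha, foxtrot, alpha]
Final RIGHT: [bravo, alpha, golf, golf]
i=0: BASE=golf L=alpha R=bravo all differ -> CONFLICT
i=1: L=alpha R=alpha -> agree -> alpha
i=2: L=foxtrot, R=golf=BASE -> take LEFT -> foxtrot
i=3: L=alpha=BASE, R=golf -> take RIGHT -> golf
Index 3 -> golf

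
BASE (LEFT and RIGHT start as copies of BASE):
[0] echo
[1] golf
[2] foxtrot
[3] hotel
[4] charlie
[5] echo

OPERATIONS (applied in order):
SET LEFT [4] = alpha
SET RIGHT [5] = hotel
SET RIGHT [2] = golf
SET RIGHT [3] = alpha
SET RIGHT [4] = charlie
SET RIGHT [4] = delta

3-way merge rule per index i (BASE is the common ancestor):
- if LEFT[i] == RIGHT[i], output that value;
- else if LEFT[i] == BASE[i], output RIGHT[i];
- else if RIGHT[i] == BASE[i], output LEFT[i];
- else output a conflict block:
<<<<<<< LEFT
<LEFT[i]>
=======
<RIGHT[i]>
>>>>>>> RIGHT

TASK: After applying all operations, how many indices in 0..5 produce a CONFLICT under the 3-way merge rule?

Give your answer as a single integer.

Answer: 1

Derivation:
Final LEFT:  [echo, golf, foxtrot, hotel, alpha, echo]
Final RIGHT: [echo, golf, golf, alpha, delta, hotel]
i=0: L=echo R=echo -> agree -> echo
i=1: L=golf R=golf -> agree -> golf
i=2: L=foxtrot=BASE, R=golf -> take RIGHT -> golf
i=3: L=hotel=BASE, R=alpha -> take RIGHT -> alpha
i=4: BASE=charlie L=alpha R=delta all differ -> CONFLICT
i=5: L=echo=BASE, R=hotel -> take RIGHT -> hotel
Conflict count: 1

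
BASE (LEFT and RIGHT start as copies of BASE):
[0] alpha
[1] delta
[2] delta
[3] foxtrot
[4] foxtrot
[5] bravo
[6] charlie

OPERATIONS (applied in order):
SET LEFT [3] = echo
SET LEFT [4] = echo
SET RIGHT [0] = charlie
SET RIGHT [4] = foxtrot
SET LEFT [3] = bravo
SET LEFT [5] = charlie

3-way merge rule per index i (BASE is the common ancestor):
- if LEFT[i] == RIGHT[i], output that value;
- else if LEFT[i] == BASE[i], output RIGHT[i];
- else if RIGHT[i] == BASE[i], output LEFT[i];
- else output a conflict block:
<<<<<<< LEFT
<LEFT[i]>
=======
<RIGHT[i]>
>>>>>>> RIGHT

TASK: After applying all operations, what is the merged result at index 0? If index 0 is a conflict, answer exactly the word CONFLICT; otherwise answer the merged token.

Final LEFT:  [alpha, delta, delta, bravo, echo, charlie, charlie]
Final RIGHT: [charlie, delta, delta, foxtrot, foxtrot, bravo, charlie]
i=0: L=alpha=BASE, R=charlie -> take RIGHT -> charlie
i=1: L=delta R=delta -> agree -> delta
i=2: L=delta R=delta -> agree -> delta
i=3: L=bravo, R=foxtrot=BASE -> take LEFT -> bravo
i=4: L=echo, R=foxtrot=BASE -> take LEFT -> echo
i=5: L=charlie, R=bravo=BASE -> take LEFT -> charlie
i=6: L=charlie R=charlie -> agree -> charlie
Index 0 -> charlie

Answer: charlie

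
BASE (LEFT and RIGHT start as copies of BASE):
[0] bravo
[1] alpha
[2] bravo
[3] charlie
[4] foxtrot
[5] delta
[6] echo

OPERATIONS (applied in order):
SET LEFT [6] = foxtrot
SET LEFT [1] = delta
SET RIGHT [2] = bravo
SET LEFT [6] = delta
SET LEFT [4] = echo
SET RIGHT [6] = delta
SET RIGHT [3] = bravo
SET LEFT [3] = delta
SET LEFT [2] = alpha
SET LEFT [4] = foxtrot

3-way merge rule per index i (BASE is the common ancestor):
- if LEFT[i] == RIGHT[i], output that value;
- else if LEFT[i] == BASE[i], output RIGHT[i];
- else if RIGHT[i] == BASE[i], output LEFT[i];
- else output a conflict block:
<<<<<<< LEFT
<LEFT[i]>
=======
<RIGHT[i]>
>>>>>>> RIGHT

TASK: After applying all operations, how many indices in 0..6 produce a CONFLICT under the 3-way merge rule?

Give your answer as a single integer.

Final LEFT:  [bravo, delta, alpha, delta, foxtrot, delta, delta]
Final RIGHT: [bravo, alpha, bravo, bravo, foxtrot, delta, delta]
i=0: L=bravo R=bravo -> agree -> bravo
i=1: L=delta, R=alpha=BASE -> take LEFT -> delta
i=2: L=alpha, R=bravo=BASE -> take LEFT -> alpha
i=3: BASE=charlie L=delta R=bravo all differ -> CONFLICT
i=4: L=foxtrot R=foxtrot -> agree -> foxtrot
i=5: L=delta R=delta -> agree -> delta
i=6: L=delta R=delta -> agree -> delta
Conflict count: 1

Answer: 1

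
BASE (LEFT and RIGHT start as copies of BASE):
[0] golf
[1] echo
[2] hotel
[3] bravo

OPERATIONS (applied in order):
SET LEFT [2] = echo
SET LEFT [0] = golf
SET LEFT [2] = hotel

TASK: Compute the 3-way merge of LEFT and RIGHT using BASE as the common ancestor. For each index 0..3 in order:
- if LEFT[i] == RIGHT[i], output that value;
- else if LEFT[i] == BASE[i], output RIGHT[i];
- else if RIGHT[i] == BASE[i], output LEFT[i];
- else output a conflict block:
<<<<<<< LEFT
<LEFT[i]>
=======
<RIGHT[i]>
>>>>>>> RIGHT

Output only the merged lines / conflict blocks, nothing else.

Final LEFT:  [golf, echo, hotel, bravo]
Final RIGHT: [golf, echo, hotel, bravo]
i=0: L=golf R=golf -> agree -> golf
i=1: L=echo R=echo -> agree -> echo
i=2: L=hotel R=hotel -> agree -> hotel
i=3: L=bravo R=bravo -> agree -> bravo

Answer: golf
echo
hotel
bravo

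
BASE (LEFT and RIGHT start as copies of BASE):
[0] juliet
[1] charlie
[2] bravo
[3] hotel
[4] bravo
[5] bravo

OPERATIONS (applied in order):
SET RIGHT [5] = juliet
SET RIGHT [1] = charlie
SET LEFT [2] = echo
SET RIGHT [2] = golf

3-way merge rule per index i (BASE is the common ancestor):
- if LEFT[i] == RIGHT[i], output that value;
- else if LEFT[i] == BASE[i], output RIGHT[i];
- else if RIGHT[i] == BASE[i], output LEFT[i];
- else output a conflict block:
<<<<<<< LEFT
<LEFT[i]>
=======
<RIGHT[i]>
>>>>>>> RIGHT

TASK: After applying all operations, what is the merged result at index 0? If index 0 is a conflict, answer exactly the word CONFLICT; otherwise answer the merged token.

Final LEFT:  [juliet, charlie, echo, hotel, bravo, bravo]
Final RIGHT: [juliet, charlie, golf, hotel, bravo, juliet]
i=0: L=juliet R=juliet -> agree -> juliet
i=1: L=charlie R=charlie -> agree -> charlie
i=2: BASE=bravo L=echo R=golf all differ -> CONFLICT
i=3: L=hotel R=hotel -> agree -> hotel
i=4: L=bravo R=bravo -> agree -> bravo
i=5: L=bravo=BASE, R=juliet -> take RIGHT -> juliet
Index 0 -> juliet

Answer: juliet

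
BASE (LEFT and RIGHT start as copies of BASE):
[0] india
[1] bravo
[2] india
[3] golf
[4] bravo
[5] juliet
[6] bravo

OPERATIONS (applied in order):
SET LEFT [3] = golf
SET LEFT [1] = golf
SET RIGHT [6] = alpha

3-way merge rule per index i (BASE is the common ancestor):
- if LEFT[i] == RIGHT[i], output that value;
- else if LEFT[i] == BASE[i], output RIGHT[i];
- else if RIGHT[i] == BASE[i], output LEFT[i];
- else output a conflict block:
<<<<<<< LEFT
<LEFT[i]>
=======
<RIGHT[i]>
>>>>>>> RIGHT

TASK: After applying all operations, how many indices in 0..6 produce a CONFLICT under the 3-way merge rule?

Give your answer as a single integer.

Final LEFT:  [india, golf, india, golf, bravo, juliet, bravo]
Final RIGHT: [india, bravo, india, golf, bravo, juliet, alpha]
i=0: L=india R=india -> agree -> india
i=1: L=golf, R=bravo=BASE -> take LEFT -> golf
i=2: L=india R=india -> agree -> india
i=3: L=golf R=golf -> agree -> golf
i=4: L=bravo R=bravo -> agree -> bravo
i=5: L=juliet R=juliet -> agree -> juliet
i=6: L=bravo=BASE, R=alpha -> take RIGHT -> alpha
Conflict count: 0

Answer: 0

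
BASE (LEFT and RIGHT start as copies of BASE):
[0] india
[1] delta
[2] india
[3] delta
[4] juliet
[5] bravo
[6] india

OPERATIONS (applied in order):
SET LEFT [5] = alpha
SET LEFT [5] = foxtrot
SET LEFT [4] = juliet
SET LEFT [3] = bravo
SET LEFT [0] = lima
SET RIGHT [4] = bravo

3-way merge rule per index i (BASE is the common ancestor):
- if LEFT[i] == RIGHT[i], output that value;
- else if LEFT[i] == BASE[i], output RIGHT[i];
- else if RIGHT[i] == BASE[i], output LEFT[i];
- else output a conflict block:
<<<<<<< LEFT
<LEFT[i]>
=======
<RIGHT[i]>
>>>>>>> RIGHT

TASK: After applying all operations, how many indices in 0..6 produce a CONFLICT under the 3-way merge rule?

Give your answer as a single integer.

Answer: 0

Derivation:
Final LEFT:  [lima, delta, india, bravo, juliet, foxtrot, india]
Final RIGHT: [india, delta, india, delta, bravo, bravo, india]
i=0: L=lima, R=india=BASE -> take LEFT -> lima
i=1: L=delta R=delta -> agree -> delta
i=2: L=india R=india -> agree -> india
i=3: L=bravo, R=delta=BASE -> take LEFT -> bravo
i=4: L=juliet=BASE, R=bravo -> take RIGHT -> bravo
i=5: L=foxtrot, R=bravo=BASE -> take LEFT -> foxtrot
i=6: L=india R=india -> agree -> india
Conflict count: 0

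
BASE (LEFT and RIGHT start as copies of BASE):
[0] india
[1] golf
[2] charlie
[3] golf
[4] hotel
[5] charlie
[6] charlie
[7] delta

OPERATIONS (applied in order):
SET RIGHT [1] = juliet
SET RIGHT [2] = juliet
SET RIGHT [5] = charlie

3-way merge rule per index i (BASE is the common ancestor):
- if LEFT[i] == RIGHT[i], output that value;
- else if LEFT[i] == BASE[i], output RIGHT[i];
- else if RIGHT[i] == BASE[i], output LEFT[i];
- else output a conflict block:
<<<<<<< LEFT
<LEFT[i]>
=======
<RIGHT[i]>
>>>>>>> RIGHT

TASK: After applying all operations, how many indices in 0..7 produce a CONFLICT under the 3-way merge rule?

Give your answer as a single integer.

Final LEFT:  [india, golf, charlie, golf, hotel, charlie, charlie, delta]
Final RIGHT: [india, juliet, juliet, golf, hotel, charlie, charlie, delta]
i=0: L=india R=india -> agree -> india
i=1: L=golf=BASE, R=juliet -> take RIGHT -> juliet
i=2: L=charlie=BASE, R=juliet -> take RIGHT -> juliet
i=3: L=golf R=golf -> agree -> golf
i=4: L=hotel R=hotel -> agree -> hotel
i=5: L=charlie R=charlie -> agree -> charlie
i=6: L=charlie R=charlie -> agree -> charlie
i=7: L=delta R=delta -> agree -> delta
Conflict count: 0

Answer: 0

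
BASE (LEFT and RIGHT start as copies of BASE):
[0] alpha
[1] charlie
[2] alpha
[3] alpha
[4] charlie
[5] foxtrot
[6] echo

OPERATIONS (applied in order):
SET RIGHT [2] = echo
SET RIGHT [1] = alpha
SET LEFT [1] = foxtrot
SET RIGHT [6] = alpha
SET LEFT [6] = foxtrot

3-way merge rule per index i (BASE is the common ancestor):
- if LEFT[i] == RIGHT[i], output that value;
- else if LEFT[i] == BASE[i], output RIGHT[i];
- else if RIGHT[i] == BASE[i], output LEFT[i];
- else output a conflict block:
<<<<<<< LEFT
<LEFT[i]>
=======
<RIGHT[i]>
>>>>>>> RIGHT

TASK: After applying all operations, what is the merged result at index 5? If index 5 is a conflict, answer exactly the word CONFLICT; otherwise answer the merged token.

Final LEFT:  [alpha, foxtrot, alpha, alpha, charlie, foxtrot, foxtrot]
Final RIGHT: [alpha, alpha, echo, alpha, charlie, foxtrot, alpha]
i=0: L=alpha R=alpha -> agree -> alpha
i=1: BASE=charlie L=foxtrot R=alpha all differ -> CONFLICT
i=2: L=alpha=BASE, R=echo -> take RIGHT -> echo
i=3: L=alpha R=alpha -> agree -> alpha
i=4: L=charlie R=charlie -> agree -> charlie
i=5: L=foxtrot R=foxtrot -> agree -> foxtrot
i=6: BASE=echo L=foxtrot R=alpha all differ -> CONFLICT
Index 5 -> foxtrot

Answer: foxtrot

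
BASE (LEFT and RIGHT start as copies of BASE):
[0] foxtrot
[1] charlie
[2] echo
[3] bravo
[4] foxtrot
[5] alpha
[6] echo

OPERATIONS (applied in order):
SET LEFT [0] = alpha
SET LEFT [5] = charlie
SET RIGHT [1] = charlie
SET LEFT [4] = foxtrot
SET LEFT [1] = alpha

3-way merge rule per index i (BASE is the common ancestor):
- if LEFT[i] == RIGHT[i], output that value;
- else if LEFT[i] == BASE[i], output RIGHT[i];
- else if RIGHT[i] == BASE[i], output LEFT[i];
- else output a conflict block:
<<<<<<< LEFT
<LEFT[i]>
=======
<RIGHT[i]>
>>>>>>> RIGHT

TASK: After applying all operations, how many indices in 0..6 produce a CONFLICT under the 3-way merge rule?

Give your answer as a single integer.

Answer: 0

Derivation:
Final LEFT:  [alpha, alpha, echo, bravo, foxtrot, charlie, echo]
Final RIGHT: [foxtrot, charlie, echo, bravo, foxtrot, alpha, echo]
i=0: L=alpha, R=foxtrot=BASE -> take LEFT -> alpha
i=1: L=alpha, R=charlie=BASE -> take LEFT -> alpha
i=2: L=echo R=echo -> agree -> echo
i=3: L=bravo R=bravo -> agree -> bravo
i=4: L=foxtrot R=foxtrot -> agree -> foxtrot
i=5: L=charlie, R=alpha=BASE -> take LEFT -> charlie
i=6: L=echo R=echo -> agree -> echo
Conflict count: 0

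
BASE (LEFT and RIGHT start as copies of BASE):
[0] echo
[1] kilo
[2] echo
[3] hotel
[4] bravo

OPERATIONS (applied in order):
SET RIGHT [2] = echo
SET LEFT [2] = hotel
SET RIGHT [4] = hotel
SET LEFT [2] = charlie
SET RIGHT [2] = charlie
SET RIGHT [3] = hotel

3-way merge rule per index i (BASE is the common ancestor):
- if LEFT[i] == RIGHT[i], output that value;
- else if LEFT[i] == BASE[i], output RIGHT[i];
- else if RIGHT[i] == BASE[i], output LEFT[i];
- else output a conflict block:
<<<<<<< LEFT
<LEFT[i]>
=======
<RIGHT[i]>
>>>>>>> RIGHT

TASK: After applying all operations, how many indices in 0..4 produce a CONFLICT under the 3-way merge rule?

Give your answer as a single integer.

Final LEFT:  [echo, kilo, charlie, hotel, bravo]
Final RIGHT: [echo, kilo, charlie, hotel, hotel]
i=0: L=echo R=echo -> agree -> echo
i=1: L=kilo R=kilo -> agree -> kilo
i=2: L=charlie R=charlie -> agree -> charlie
i=3: L=hotel R=hotel -> agree -> hotel
i=4: L=bravo=BASE, R=hotel -> take RIGHT -> hotel
Conflict count: 0

Answer: 0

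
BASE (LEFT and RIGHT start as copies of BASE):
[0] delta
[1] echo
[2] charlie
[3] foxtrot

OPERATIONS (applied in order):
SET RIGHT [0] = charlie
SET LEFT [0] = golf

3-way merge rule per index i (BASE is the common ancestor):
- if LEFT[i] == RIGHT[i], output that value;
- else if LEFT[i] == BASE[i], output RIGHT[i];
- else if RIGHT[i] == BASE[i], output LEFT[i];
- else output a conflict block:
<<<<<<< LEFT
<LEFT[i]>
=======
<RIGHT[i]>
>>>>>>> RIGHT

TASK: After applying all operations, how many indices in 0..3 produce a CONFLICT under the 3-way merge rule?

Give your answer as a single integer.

Answer: 1

Derivation:
Final LEFT:  [golf, echo, charlie, foxtrot]
Final RIGHT: [charlie, echo, charlie, foxtrot]
i=0: BASE=delta L=golf R=charlie all differ -> CONFLICT
i=1: L=echo R=echo -> agree -> echo
i=2: L=charlie R=charlie -> agree -> charlie
i=3: L=foxtrot R=foxtrot -> agree -> foxtrot
Conflict count: 1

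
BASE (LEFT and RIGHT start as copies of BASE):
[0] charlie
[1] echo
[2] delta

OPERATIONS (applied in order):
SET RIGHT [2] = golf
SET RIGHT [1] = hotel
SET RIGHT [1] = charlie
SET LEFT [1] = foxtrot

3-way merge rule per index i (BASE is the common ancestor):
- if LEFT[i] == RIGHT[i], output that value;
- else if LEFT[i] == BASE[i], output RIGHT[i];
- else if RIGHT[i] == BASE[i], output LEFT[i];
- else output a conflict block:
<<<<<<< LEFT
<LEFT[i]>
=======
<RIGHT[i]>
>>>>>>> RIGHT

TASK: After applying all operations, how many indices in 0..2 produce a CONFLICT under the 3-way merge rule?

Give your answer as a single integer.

Final LEFT:  [charlie, foxtrot, delta]
Final RIGHT: [charlie, charlie, golf]
i=0: L=charlie R=charlie -> agree -> charlie
i=1: BASE=echo L=foxtrot R=charlie all differ -> CONFLICT
i=2: L=delta=BASE, R=golf -> take RIGHT -> golf
Conflict count: 1

Answer: 1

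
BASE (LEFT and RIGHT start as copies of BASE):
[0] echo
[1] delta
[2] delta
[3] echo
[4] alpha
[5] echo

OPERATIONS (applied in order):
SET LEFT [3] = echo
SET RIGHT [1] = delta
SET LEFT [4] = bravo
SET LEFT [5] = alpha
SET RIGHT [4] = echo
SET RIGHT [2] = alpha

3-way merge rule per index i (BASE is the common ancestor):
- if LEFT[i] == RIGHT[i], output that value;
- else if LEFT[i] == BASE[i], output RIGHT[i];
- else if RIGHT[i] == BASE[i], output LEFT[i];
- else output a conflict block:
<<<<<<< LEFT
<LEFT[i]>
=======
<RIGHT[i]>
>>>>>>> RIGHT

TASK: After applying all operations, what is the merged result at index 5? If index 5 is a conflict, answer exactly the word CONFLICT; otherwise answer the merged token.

Final LEFT:  [echo, delta, delta, echo, bravo, alpha]
Final RIGHT: [echo, delta, alpha, echo, echo, echo]
i=0: L=echo R=echo -> agree -> echo
i=1: L=delta R=delta -> agree -> delta
i=2: L=delta=BASE, R=alpha -> take RIGHT -> alpha
i=3: L=echo R=echo -> agree -> echo
i=4: BASE=alpha L=bravo R=echo all differ -> CONFLICT
i=5: L=alpha, R=echo=BASE -> take LEFT -> alpha
Index 5 -> alpha

Answer: alpha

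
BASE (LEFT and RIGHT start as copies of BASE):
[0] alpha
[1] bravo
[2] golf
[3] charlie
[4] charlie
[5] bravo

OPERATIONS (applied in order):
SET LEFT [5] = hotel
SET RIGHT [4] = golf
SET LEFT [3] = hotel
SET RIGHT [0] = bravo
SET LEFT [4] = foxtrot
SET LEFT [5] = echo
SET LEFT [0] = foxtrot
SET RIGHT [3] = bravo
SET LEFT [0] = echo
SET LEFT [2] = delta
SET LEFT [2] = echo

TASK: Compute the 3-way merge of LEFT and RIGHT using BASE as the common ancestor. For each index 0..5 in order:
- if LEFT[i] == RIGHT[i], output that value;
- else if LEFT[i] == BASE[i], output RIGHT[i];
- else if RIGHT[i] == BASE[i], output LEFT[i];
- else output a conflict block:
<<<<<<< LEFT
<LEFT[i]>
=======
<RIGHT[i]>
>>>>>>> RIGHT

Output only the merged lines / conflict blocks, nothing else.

Final LEFT:  [echo, bravo, echo, hotel, foxtrot, echo]
Final RIGHT: [bravo, bravo, golf, bravo, golf, bravo]
i=0: BASE=alpha L=echo R=bravo all differ -> CONFLICT
i=1: L=bravo R=bravo -> agree -> bravo
i=2: L=echo, R=golf=BASE -> take LEFT -> echo
i=3: BASE=charlie L=hotel R=bravo all differ -> CONFLICT
i=4: BASE=charlie L=foxtrot R=golf all differ -> CONFLICT
i=5: L=echo, R=bravo=BASE -> take LEFT -> echo

Answer: <<<<<<< LEFT
echo
=======
bravo
>>>>>>> RIGHT
bravo
echo
<<<<<<< LEFT
hotel
=======
bravo
>>>>>>> RIGHT
<<<<<<< LEFT
foxtrot
=======
golf
>>>>>>> RIGHT
echo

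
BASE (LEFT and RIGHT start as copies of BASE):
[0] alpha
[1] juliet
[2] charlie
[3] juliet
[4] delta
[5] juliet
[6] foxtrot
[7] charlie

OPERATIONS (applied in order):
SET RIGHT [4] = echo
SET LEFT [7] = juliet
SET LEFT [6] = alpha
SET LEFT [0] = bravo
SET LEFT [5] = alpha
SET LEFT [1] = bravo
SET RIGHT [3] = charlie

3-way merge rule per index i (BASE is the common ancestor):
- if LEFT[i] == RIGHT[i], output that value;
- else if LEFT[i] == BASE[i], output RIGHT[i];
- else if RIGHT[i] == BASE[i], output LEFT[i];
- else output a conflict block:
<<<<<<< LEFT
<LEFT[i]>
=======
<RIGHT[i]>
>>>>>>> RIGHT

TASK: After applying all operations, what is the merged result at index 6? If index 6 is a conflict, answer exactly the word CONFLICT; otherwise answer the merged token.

Final LEFT:  [bravo, bravo, charlie, juliet, delta, alpha, alpha, juliet]
Final RIGHT: [alpha, juliet, charlie, charlie, echo, juliet, foxtrot, charlie]
i=0: L=bravo, R=alpha=BASE -> take LEFT -> bravo
i=1: L=bravo, R=juliet=BASE -> take LEFT -> bravo
i=2: L=charlie R=charlie -> agree -> charlie
i=3: L=juliet=BASE, R=charlie -> take RIGHT -> charlie
i=4: L=delta=BASE, R=echo -> take RIGHT -> echo
i=5: L=alpha, R=juliet=BASE -> take LEFT -> alpha
i=6: L=alpha, R=foxtrot=BASE -> take LEFT -> alpha
i=7: L=juliet, R=charlie=BASE -> take LEFT -> juliet
Index 6 -> alpha

Answer: alpha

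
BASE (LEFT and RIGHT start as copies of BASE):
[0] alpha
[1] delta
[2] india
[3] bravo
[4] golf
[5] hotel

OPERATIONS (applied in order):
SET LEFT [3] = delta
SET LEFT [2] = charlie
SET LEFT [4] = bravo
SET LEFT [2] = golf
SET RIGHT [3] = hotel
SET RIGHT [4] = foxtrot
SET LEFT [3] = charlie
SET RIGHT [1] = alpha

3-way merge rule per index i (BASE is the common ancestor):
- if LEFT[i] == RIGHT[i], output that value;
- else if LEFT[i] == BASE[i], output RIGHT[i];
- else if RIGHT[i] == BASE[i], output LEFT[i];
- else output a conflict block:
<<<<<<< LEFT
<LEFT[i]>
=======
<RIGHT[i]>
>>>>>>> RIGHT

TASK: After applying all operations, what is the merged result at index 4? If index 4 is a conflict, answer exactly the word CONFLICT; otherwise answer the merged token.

Answer: CONFLICT

Derivation:
Final LEFT:  [alpha, delta, golf, charlie, bravo, hotel]
Final RIGHT: [alpha, alpha, india, hotel, foxtrot, hotel]
i=0: L=alpha R=alpha -> agree -> alpha
i=1: L=delta=BASE, R=alpha -> take RIGHT -> alpha
i=2: L=golf, R=india=BASE -> take LEFT -> golf
i=3: BASE=bravo L=charlie R=hotel all differ -> CONFLICT
i=4: BASE=golf L=bravo R=foxtrot all differ -> CONFLICT
i=5: L=hotel R=hotel -> agree -> hotel
Index 4 -> CONFLICT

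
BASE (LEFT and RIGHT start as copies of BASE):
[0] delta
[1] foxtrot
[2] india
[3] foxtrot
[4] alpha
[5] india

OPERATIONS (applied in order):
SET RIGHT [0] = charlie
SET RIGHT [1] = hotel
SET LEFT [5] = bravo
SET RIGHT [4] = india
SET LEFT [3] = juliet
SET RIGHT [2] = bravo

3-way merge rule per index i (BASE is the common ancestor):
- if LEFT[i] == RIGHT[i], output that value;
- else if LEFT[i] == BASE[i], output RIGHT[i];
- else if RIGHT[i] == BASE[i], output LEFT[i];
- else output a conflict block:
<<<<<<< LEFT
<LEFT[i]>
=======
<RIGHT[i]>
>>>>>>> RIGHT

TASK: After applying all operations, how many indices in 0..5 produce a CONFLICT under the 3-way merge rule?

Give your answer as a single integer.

Answer: 0

Derivation:
Final LEFT:  [delta, foxtrot, india, juliet, alpha, bravo]
Final RIGHT: [charlie, hotel, bravo, foxtrot, india, india]
i=0: L=delta=BASE, R=charlie -> take RIGHT -> charlie
i=1: L=foxtrot=BASE, R=hotel -> take RIGHT -> hotel
i=2: L=india=BASE, R=bravo -> take RIGHT -> bravo
i=3: L=juliet, R=foxtrot=BASE -> take LEFT -> juliet
i=4: L=alpha=BASE, R=india -> take RIGHT -> india
i=5: L=bravo, R=india=BASE -> take LEFT -> bravo
Conflict count: 0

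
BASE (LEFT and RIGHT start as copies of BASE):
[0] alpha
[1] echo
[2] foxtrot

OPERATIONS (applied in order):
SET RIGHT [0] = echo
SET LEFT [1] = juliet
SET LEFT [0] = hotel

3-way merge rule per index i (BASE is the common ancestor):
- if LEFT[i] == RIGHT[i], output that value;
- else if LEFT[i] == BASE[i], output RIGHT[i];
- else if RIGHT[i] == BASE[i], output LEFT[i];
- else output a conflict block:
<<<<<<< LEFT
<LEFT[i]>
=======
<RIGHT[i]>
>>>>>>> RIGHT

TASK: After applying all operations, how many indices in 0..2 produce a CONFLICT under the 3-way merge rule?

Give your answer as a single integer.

Answer: 1

Derivation:
Final LEFT:  [hotel, juliet, foxtrot]
Final RIGHT: [echo, echo, foxtrot]
i=0: BASE=alpha L=hotel R=echo all differ -> CONFLICT
i=1: L=juliet, R=echo=BASE -> take LEFT -> juliet
i=2: L=foxtrot R=foxtrot -> agree -> foxtrot
Conflict count: 1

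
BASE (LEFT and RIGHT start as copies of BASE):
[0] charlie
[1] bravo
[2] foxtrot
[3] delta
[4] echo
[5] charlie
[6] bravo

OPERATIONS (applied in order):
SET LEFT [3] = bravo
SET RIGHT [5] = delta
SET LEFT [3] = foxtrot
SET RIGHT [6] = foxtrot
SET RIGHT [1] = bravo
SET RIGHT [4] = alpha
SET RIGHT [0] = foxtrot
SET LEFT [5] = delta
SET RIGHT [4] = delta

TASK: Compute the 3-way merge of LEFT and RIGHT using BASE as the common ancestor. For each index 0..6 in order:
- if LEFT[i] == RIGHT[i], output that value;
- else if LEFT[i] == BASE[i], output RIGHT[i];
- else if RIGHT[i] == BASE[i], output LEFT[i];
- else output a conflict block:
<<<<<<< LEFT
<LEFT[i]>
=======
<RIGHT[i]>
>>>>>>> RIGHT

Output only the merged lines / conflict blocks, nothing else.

Final LEFT:  [charlie, bravo, foxtrot, foxtrot, echo, delta, bravo]
Final RIGHT: [foxtrot, bravo, foxtrot, delta, delta, delta, foxtrot]
i=0: L=charlie=BASE, R=foxtrot -> take RIGHT -> foxtrot
i=1: L=bravo R=bravo -> agree -> bravo
i=2: L=foxtrot R=foxtrot -> agree -> foxtrot
i=3: L=foxtrot, R=delta=BASE -> take LEFT -> foxtrot
i=4: L=echo=BASE, R=delta -> take RIGHT -> delta
i=5: L=delta R=delta -> agree -> delta
i=6: L=bravo=BASE, R=foxtrot -> take RIGHT -> foxtrot

Answer: foxtrot
bravo
foxtrot
foxtrot
delta
delta
foxtrot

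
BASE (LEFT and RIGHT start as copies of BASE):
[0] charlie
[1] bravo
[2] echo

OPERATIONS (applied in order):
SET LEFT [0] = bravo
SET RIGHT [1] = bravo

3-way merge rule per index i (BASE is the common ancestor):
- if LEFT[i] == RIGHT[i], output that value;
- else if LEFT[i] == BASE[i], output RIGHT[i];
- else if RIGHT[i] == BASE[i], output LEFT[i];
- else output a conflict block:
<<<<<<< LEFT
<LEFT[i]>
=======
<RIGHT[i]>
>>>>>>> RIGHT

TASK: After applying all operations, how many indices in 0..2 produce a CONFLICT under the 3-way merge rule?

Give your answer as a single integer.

Final LEFT:  [bravo, bravo, echo]
Final RIGHT: [charlie, bravo, echo]
i=0: L=bravo, R=charlie=BASE -> take LEFT -> bravo
i=1: L=bravo R=bravo -> agree -> bravo
i=2: L=echo R=echo -> agree -> echo
Conflict count: 0

Answer: 0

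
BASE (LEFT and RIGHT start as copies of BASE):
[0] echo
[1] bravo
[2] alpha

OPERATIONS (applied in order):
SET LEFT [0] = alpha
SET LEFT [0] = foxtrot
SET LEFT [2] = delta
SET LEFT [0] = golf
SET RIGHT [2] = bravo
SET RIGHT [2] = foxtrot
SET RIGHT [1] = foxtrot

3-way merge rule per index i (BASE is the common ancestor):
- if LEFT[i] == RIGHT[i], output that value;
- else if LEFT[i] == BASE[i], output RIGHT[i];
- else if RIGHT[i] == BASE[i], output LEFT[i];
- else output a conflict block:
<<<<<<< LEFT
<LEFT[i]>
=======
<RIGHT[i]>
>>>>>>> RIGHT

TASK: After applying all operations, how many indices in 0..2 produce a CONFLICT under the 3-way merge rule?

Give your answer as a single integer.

Final LEFT:  [golf, bravo, delta]
Final RIGHT: [echo, foxtrot, foxtrot]
i=0: L=golf, R=echo=BASE -> take LEFT -> golf
i=1: L=bravo=BASE, R=foxtrot -> take RIGHT -> foxtrot
i=2: BASE=alpha L=delta R=foxtrot all differ -> CONFLICT
Conflict count: 1

Answer: 1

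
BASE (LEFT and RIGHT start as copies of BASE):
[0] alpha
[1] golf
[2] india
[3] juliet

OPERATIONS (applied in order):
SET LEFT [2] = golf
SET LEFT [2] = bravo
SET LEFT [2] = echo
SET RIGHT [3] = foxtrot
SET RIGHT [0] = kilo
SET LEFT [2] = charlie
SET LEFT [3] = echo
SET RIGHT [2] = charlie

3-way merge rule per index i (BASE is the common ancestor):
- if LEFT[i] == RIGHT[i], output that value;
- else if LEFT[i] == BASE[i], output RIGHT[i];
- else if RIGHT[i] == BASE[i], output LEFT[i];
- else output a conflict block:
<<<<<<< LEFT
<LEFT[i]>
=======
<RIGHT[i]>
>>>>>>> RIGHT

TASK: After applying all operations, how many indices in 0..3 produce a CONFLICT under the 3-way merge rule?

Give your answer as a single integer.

Final LEFT:  [alpha, golf, charlie, echo]
Final RIGHT: [kilo, golf, charlie, foxtrot]
i=0: L=alpha=BASE, R=kilo -> take RIGHT -> kilo
i=1: L=golf R=golf -> agree -> golf
i=2: L=charlie R=charlie -> agree -> charlie
i=3: BASE=juliet L=echo R=foxtrot all differ -> CONFLICT
Conflict count: 1

Answer: 1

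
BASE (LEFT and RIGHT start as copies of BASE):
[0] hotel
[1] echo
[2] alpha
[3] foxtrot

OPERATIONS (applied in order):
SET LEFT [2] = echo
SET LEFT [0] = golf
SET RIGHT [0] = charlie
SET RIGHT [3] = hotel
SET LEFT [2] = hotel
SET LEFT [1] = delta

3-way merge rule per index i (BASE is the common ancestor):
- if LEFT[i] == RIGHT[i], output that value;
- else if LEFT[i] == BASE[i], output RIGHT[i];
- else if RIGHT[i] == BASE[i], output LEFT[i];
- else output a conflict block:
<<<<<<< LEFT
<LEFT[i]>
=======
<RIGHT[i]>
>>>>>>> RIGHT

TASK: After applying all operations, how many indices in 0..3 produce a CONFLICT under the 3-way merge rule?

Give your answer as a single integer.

Answer: 1

Derivation:
Final LEFT:  [golf, delta, hotel, foxtrot]
Final RIGHT: [charlie, echo, alpha, hotel]
i=0: BASE=hotel L=golf R=charlie all differ -> CONFLICT
i=1: L=delta, R=echo=BASE -> take LEFT -> delta
i=2: L=hotel, R=alpha=BASE -> take LEFT -> hotel
i=3: L=foxtrot=BASE, R=hotel -> take RIGHT -> hotel
Conflict count: 1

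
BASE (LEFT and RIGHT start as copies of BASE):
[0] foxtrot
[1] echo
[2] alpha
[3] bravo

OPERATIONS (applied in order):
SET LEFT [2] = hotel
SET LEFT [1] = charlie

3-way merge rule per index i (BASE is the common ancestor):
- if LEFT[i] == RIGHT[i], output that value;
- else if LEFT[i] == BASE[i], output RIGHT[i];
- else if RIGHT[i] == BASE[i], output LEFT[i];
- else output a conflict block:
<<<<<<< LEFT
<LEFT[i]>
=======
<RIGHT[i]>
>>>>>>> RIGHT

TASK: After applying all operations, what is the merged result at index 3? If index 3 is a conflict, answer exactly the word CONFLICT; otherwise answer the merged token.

Answer: bravo

Derivation:
Final LEFT:  [foxtrot, charlie, hotel, bravo]
Final RIGHT: [foxtrot, echo, alpha, bravo]
i=0: L=foxtrot R=foxtrot -> agree -> foxtrot
i=1: L=charlie, R=echo=BASE -> take LEFT -> charlie
i=2: L=hotel, R=alpha=BASE -> take LEFT -> hotel
i=3: L=bravo R=bravo -> agree -> bravo
Index 3 -> bravo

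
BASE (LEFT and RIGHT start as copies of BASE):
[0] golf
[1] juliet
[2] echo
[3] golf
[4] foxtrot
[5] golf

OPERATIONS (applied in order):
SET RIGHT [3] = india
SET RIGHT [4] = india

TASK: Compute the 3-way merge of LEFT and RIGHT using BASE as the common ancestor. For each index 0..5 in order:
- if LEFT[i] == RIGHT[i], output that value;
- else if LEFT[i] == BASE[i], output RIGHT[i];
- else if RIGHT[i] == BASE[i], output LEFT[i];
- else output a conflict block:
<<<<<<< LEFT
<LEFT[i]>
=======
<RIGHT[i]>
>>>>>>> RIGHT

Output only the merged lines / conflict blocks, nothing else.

Final LEFT:  [golf, juliet, echo, golf, foxtrot, golf]
Final RIGHT: [golf, juliet, echo, india, india, golf]
i=0: L=golf R=golf -> agree -> golf
i=1: L=juliet R=juliet -> agree -> juliet
i=2: L=echo R=echo -> agree -> echo
i=3: L=golf=BASE, R=india -> take RIGHT -> india
i=4: L=foxtrot=BASE, R=india -> take RIGHT -> india
i=5: L=golf R=golf -> agree -> golf

Answer: golf
juliet
echo
india
india
golf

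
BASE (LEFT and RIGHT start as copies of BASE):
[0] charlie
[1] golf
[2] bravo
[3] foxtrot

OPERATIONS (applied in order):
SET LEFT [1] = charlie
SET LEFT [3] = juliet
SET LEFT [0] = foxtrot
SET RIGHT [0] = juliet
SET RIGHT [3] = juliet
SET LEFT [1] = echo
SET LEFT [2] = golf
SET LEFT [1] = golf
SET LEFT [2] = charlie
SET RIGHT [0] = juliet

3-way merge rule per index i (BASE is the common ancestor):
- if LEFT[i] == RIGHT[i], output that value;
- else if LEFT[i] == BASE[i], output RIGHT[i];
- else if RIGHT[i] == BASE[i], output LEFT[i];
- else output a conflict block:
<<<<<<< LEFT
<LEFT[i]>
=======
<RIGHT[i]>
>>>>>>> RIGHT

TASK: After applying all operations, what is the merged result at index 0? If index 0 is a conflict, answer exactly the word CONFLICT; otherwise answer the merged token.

Answer: CONFLICT

Derivation:
Final LEFT:  [foxtrot, golf, charlie, juliet]
Final RIGHT: [juliet, golf, bravo, juliet]
i=0: BASE=charlie L=foxtrot R=juliet all differ -> CONFLICT
i=1: L=golf R=golf -> agree -> golf
i=2: L=charlie, R=bravo=BASE -> take LEFT -> charlie
i=3: L=juliet R=juliet -> agree -> juliet
Index 0 -> CONFLICT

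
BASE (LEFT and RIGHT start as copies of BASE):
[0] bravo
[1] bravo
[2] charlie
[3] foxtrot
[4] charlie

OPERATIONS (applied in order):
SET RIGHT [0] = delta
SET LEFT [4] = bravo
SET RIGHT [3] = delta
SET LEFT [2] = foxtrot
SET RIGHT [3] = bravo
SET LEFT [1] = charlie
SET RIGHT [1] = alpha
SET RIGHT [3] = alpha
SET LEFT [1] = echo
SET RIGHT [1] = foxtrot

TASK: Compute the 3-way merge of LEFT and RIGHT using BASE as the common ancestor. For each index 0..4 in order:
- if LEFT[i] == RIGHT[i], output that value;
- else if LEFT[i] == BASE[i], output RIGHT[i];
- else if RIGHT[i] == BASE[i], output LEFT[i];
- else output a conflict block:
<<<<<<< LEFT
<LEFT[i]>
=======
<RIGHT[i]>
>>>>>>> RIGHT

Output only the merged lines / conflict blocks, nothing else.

Final LEFT:  [bravo, echo, foxtrot, foxtrot, bravo]
Final RIGHT: [delta, foxtrot, charlie, alpha, charlie]
i=0: L=bravo=BASE, R=delta -> take RIGHT -> delta
i=1: BASE=bravo L=echo R=foxtrot all differ -> CONFLICT
i=2: L=foxtrot, R=charlie=BASE -> take LEFT -> foxtrot
i=3: L=foxtrot=BASE, R=alpha -> take RIGHT -> alpha
i=4: L=bravo, R=charlie=BASE -> take LEFT -> bravo

Answer: delta
<<<<<<< LEFT
echo
=======
foxtrot
>>>>>>> RIGHT
foxtrot
alpha
bravo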